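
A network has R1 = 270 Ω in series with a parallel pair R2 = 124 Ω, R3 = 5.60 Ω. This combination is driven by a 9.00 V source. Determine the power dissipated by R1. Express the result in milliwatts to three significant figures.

Reduce the parallel pair to R_p first; the network is then a simple series string.
R_p = (124×5.60)/(124+5.60) = 5.358 Ω
R_total = 270 + 5.358 = 275.4 Ω
I = V / R_total = 9.00 / 275.4 = 0.03268 A
R1 carries the full series current, so P = I²R.
P_R1 = (0.03268)² × 270 = 0.2884 W

288 mW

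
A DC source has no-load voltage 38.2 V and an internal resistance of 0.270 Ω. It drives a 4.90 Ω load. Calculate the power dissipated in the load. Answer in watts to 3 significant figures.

Load and internal resistance form a series loop — compute the loop current, then the load power via I²R.
I = ε / (r + R) = 38.2 / (0.270 + 4.90) = 7.389 A
P_load = I² R = (7.389)² × 4.90 = 267.5 W

268 W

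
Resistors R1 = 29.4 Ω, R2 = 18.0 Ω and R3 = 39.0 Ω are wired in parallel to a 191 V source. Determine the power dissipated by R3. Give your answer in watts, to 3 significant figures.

Every branch has 191 V across it, so for R3 the power is simply V²/R.
P_R3 = V² / R3 = (191)² / 39.0 Ω = 935.4 W

935 W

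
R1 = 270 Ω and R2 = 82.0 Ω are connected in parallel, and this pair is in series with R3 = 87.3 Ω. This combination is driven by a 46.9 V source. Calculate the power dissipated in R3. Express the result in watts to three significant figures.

8.51 W

Collapse the R1‖R2 pair into one equivalent R_p; then R_p and R3 form a series string.
R_p = (270×82.0)/(270+82.0) = 62.90 Ω
R_total = R_p + 87.3 = 62.90 + 87.3 = 150.2 Ω
I = V / R_total = 46.9 / 150.2 = 0.3123 A
R3 is the series element, so its power is I²R.
P_R3 = (0.3123)² × 87.3 = 8.512 W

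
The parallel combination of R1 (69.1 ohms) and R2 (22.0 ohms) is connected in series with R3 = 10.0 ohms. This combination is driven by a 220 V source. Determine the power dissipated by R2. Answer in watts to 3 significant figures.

First find R_p for the parallel pair, then treat R_p + R3 as a series loop.
R_p = (69.1×22.0)/(69.1+22.0) = 16.69 Ω
R_total = R_p + 10.0 = 16.69 + 10.0 = 26.69 Ω
I = V / R_total = 220 / 26.69 = 8.244 A
Voltage across the parallel pair: V_p = I × R_p = 8.244 × 16.69 = 137.6 V
Use P = V²/R for R2 with V = V_p.
P_R2 = (137.6)² / 22.0 = 860.2 W

860 W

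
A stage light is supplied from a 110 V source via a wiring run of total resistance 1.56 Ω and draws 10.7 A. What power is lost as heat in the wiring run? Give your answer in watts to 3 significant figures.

179 W

Only the current and the line resistance are needed for the I²R loss.
The wiring run carries the full 10.7 A.
P_line = I² R_line = (10.70)² × 1.56 = 178.6 W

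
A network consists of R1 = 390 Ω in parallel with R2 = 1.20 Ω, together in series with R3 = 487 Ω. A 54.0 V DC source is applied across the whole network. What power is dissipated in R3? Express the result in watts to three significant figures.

5.96 W

Reduce the parallel combination to a single R_p; the circuit then becomes R_p in series with the remaining resistor.
R_p = (390×1.20)/(390+1.20) = 1.196 Ω
R_total = R_p + 487 = 1.196 + 487 = 488.2 Ω
I = V / R_total = 54.0 / 488.2 = 0.1106 A
R3 is the series element, so its power is I²R.
P_R3 = (0.1106)² × 487 = 5.958 W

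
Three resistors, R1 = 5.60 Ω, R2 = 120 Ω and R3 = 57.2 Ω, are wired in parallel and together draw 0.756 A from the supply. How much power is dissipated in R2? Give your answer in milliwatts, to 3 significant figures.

Only the total current is stated, so first find the parallel equivalent to get the voltage across the combination.
1/R_eq = 1/5.60 + 1/120 + 1/57.2 ⇒ R_eq = 4.893 Ω
V = I_total × R_eq = 0.7560 × 4.893 = 3.699 V
P_R2 = V² / R2 = (3.699)² / 120 = 0.1140 W

114 mW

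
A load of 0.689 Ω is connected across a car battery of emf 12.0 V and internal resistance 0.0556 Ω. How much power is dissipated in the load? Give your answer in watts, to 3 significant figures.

Load and internal resistance form a series loop — compute the loop current, then the load power via I²R.
I = ε / (r + R) = 12.0 / (0.0556 + 0.689) = 16.12 A
P_load = I² R = (16.12)² × 0.689 = 179.0 W

179 W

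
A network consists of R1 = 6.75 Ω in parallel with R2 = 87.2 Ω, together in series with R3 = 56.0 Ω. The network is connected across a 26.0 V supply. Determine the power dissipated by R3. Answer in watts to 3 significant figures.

Reduce the parallel combination to a single R_p; the circuit then becomes R_p in series with the remaining resistor.
R_p = (6.75×87.2)/(6.75+87.2) = 6.265 Ω
R_total = R_p + 56.0 = 6.265 + 56.0 = 62.27 Ω
I = V / R_total = 26.0 / 62.27 = 0.4176 A
All the supply current flows through R3; use P = I²R3.
P_R3 = (0.4176)² × 56.0 = 9.764 W

9.76 W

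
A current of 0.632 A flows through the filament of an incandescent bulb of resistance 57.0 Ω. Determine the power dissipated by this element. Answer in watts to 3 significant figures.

22.8 W

The current through and the resistance of the element are both given; use P = I²R.
P = (0.6320 A)² × 57.0 Ω = 22.77 W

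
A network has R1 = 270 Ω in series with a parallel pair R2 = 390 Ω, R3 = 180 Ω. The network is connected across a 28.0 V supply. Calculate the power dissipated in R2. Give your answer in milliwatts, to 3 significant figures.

Reduce the parallel pair to R_p first; the network is then a simple series string.
R_p = (390×180)/(390+180) = 123.2 Ω
R_total = 270 + 123.2 = 393.2 Ω
I = V / R_total = 28.0 / 393.2 = 0.07122 A
Voltage across the parallel pair: V_p = I × R_p = 0.07122 × 123.2 = 8.771 V
With V_p across R2, its power is V_p²/R2.
P_R2 = (8.771)² / 390 = 0.1973 W

197 mW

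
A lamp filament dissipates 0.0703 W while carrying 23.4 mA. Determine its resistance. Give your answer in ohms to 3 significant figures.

Inverting the appropriate power form: R = P / I².
R = 0.0703 / (0.02340)² = 128.4 Ω

128 Ω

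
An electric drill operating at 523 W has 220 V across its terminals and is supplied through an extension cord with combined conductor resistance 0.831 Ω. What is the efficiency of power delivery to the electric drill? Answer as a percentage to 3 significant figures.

99.1 %

I = P / V = 523 / 220 = 2.377 A through the extension cord.
P_line = I² R_line = (2.377)² × 0.831 = 4.696 W
P_source = P_load + P_line = 523.0 + 4.696 = 527.7 W
η = P_load / P_source = 523.0 / 527.7 = 0.9911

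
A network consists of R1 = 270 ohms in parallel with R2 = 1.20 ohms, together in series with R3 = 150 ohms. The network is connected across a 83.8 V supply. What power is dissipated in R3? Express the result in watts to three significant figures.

46.1 W

Combine R1 and R2 into their parallel equivalent first, reducing the network to two series resistors.
R_p = (270×1.20)/(270+1.20) = 1.195 Ω
R_total = R_p + 150 = 1.195 + 150 = 151.2 Ω
I = V / R_total = 83.8 / 151.2 = 0.5543 A
R3 is the series element, so its power is I²R.
P_R3 = (0.5543)² × 150 = 46.08 W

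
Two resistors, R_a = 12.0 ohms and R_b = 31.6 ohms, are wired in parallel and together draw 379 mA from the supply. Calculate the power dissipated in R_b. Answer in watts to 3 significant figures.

0.344 W

Parallel branches share V, not I — compute V via R_eq, then use V²/R for the target branch.
1/R_eq = 1/12.0 + 1/31.6 ⇒ R_eq = 8.697 Ω
V = I_total × R_eq = 0.3790 × 8.697 = 3.296 V
P_R_b = V² / R_b = (3.296)² / 31.6 = 0.3438 W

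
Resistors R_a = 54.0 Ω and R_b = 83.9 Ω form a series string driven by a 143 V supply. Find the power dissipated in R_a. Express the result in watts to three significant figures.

58.1 W

Since the resistors are in series they all carry the loop current I = V/R_total; the power in any one is I²R.
R_total = 54.0 + 83.9 = 137.9 Ω
I = V / R_total = 143 / 137.9 = 1.037 A
P_R_a = I² × R_a = (1.037)² × 54.0 = 58.07 W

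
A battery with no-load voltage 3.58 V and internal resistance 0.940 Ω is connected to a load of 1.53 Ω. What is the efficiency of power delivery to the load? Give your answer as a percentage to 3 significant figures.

61.9 %

η = P_load/(P_load+P_int) = I²R/(I²R+I²r) = R/(R+r) — the I² cancels for series elements.
η = R / (R + r) = 1.53 / (1.53 + 0.940) = 0.6194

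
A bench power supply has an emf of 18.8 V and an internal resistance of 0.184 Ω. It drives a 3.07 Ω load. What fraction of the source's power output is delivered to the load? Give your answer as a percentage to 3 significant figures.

94.3 %

Efficiency is P_load / P_total. With a series r and R sharing the same I, P = I²R for each, so η = R/(R+r).
η = R / (R + r) = 3.07 / (3.07 + 0.184) = 0.9435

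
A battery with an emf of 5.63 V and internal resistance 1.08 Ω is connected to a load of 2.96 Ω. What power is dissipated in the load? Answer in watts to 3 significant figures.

Load and internal resistance form a series loop — compute the loop current, then the load power via I²R.
I = ε / (r + R) = 5.63 / (1.08 + 2.96) = 1.394 A
P_load = I² R = (1.394)² × 2.96 = 5.748 W

5.75 W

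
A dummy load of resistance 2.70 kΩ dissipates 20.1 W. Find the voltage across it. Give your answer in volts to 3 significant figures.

233 V

The two known quantities fix the third via V = √(P R).
V = √(20.1 × 2700) = 233.0 V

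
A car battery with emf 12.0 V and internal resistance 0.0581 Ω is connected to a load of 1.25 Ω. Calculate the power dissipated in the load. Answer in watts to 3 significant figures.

Load and internal resistance form a series loop — compute the loop current, then the load power via I²R.
I = ε / (r + R) = 12.0 / (0.0581 + 1.25) = 9.174 A
P_load = I² R = (9.174)² × 1.25 = 105.2 W

105 W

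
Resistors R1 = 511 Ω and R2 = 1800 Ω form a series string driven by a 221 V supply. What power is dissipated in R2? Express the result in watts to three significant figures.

Series elements share the same current, so find I first, then use P = I²R.
R_total = 511 + 1800 = 2311 Ω
I = V / R_total = 221 / 2311 = 0.09563 A
P_R2 = I² × R2 = (0.09563)² × 1800 = 16.46 W

16.5 W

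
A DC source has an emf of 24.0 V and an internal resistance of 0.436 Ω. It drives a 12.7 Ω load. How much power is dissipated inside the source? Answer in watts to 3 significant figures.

1.46 W

The internal resistance carries the same current as the load; P_int = I²r.
I = ε / (r + R) = 24.0 / (0.436 + 12.7) = 1.827 A
P_int = I² r = (1.827)² × 0.436 = 1.455 W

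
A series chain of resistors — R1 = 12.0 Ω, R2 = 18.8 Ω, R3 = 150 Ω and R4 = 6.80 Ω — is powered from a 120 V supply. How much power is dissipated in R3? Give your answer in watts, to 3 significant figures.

Series elements share the same current, so find I first, then use P = I²R.
R_total = 12.0 + 18.8 + 150 + 6.80 = 187.6 Ω
I = V / R_total = 120 / 187.6 = 0.6397 A
P_R3 = I² × R3 = (0.6397)² × 150 = 61.37 W

61.4 W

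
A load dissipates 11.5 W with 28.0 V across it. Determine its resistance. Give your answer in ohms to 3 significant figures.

The two known quantities fix the third via R = V² / P.
R = (28.0)² / 11.5 = 68.17 Ω

68.2 Ω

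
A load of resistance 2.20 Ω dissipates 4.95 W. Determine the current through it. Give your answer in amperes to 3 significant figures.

From P = V I = I²R = V²/R, with the two given quantities we get I = √(P / R).
I = √(4.95 / 2.20) = 1.500 A

1.50 A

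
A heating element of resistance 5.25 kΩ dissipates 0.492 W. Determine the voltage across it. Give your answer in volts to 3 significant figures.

50.8 V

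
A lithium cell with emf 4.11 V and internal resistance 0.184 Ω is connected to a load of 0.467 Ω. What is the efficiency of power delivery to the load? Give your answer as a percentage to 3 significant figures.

71.7 %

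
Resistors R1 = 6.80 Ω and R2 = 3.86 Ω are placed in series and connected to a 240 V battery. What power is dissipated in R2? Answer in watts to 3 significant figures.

Since the resistors are in series they all carry the loop current I = V/R_total; the power in any one is I²R.
R_total = 6.80 + 3.86 = 10.66 Ω
I = V / R_total = 240 / 10.66 = 22.51 A
P_R2 = I² × R2 = (22.51)² × 3.86 = 1957 W

1960 W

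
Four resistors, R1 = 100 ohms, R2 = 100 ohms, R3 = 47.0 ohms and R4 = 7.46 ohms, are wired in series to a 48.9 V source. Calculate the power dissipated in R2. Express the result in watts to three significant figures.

3.69 W

Every series element carries the same I. Get I from the total resistance, then P = I² × R2.
R_total = 100 + 100 + 47.0 + 7.46 = 254.5 Ω
I = V / R_total = 48.9 / 254.5 = 0.1922 A
P_R2 = I² × R2 = (0.1922)² × 100 = 3.693 W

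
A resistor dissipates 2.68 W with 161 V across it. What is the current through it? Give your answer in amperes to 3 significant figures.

Inverting the appropriate power form: I = P / V.
I = 2.68 / 161 = 0.01665 A

0.0166 A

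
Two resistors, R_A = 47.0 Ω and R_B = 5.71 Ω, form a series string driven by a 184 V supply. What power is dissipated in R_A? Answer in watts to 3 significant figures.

573 W

Since the resistors are in series they all carry the loop current I = V/R_total; the power in any one is I²R.
R_total = 47.0 + 5.71 = 52.71 Ω
I = V / R_total = 184 / 52.71 = 3.491 A
P_R_A = I² × R_A = (3.491)² × 47.0 = 572.7 W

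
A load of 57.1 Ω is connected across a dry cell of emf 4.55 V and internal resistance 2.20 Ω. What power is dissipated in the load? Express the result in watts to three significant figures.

0.336 W

With r and R in series, I = ε/(r+R); the load dissipates I²R.
I = ε / (r + R) = 4.55 / (2.20 + 57.1) = 0.07673 A
P_load = I² R = (0.07673)² × 57.1 = 0.3362 W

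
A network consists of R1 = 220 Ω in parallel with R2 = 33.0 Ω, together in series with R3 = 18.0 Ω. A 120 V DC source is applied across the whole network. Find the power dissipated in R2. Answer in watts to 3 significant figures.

165 W

Collapse the R1‖R2 pair into one equivalent R_p; then R_p and R3 form a series string.
R_p = (220×33.0)/(220+33.0) = 28.70 Ω
R_total = R_p + 18.0 = 28.70 + 18.0 = 46.70 Ω
I = V / R_total = 120 / 46.70 = 2.570 A
Voltage across the parallel pair: V_p = I × R_p = 2.570 × 28.70 = 73.74 V
R2 has V_p across it, so P = V_p²/R2.
P_R2 = (73.74)² / 33.0 = 164.8 W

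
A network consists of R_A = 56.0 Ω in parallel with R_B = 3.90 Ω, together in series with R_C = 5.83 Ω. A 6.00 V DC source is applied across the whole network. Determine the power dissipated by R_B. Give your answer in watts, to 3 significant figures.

First find R_p for the parallel pair, then treat R_p + R_C as a series loop.
R_p = (56.0×3.90)/(56.0+3.90) = 3.646 Ω
R_total = R_p + 5.83 = 3.646 + 5.83 = 9.476 Ω
I = V / R_total = 6.00 / 9.476 = 0.6332 A
Voltage across the parallel pair: V_p = I × R_p = 0.6332 × 3.646 = 2.309 V
R_B sits across V_p; its power is V_p²/R.
P_R_B = (2.309)² / 3.90 = 1.367 W

1.37 W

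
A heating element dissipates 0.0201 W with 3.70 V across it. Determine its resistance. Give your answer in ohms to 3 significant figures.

Inverting the appropriate power form: R = V² / P.
R = (3.70)² / 0.0201 = 681.1 Ω

681 Ω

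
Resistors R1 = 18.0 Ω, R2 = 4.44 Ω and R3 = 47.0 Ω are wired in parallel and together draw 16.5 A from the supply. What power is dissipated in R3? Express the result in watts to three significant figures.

63.5 W

We need the common branch voltage; get it from I_total × R_eq, then P = V²/R for the branch.
1/R_eq = 1/18.0 + 1/4.44 + 1/47.0 ⇒ R_eq = 3.311 Ω
V = I_total × R_eq = 16.50 × 3.311 = 54.63 V
P_R3 = V² / R3 = (54.63)² / 47.0 = 63.49 W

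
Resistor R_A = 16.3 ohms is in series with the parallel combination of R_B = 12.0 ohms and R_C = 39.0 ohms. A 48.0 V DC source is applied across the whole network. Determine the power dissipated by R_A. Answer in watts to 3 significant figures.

57.9 W

Replace R_B and R_C with their parallel equivalent so the circuit becomes R_A in series with R_p.
R_p = (12.0×39.0)/(12.0+39.0) = 9.176 Ω
R_total = 16.3 + 9.176 = 25.48 Ω
I = V / R_total = 48.0 / 25.48 = 1.884 A
R_A is in the main series path, so its power is I²R_A.
P_R_A = (1.884)² × 16.3 = 57.86 W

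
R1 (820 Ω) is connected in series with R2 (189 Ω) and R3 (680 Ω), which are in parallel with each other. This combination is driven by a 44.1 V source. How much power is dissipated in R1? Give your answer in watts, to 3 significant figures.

Replace R2 and R3 with their parallel equivalent so the circuit becomes R1 in series with R_p.
R_p = (189×680)/(189+680) = 147.9 Ω
R_total = 820 + 147.9 = 967.9 Ω
I = V / R_total = 44.1 / 967.9 = 0.04556 A
All the current flows through R1; use P = I²R.
P_R1 = (0.04556)² × 820 = 1.702 W

1.70 W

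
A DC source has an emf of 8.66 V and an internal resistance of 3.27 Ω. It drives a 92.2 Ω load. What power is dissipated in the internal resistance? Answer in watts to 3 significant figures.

Internal loss is I²r, with I set by the total series resistance r+R.
I = ε / (r + R) = 8.66 / (3.27 + 92.2) = 0.09071 A
P_int = I² r = (0.09071)² × 3.27 = 0.02691 W

0.0269 W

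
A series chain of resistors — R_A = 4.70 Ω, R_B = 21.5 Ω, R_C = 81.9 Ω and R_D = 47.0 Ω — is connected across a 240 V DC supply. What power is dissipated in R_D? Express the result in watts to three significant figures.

Series elements share the same current, so find I first, then use P = I²R.
R_total = 4.70 + 21.5 + 81.9 + 47.0 = 155.1 Ω
I = V / R_total = 240 / 155.1 = 1.547 A
P_R_D = I² × R_D = (1.547)² × 47.0 = 112.5 W

113 W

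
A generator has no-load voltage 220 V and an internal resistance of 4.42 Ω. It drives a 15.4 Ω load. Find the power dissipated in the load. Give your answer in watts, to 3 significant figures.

1900 W

Find the circuit current first, then P = I²R for the load (series elements share I).
I = ε / (r + R) = 220 / (4.42 + 15.4) = 11.10 A
P_load = I² R = (11.10)² × 15.4 = 1897 W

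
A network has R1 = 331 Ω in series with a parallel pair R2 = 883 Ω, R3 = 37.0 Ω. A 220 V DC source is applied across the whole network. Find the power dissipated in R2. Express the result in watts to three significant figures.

Replace R2 and R3 with their parallel equivalent so the circuit becomes R1 in series with R_p.
R_p = (883×37.0)/(883+37.0) = 35.51 Ω
R_total = 331 + 35.51 = 366.5 Ω
I = V / R_total = 220 / 366.5 = 0.6003 A
Voltage across the parallel pair: V_p = I × R_p = 0.6003 × 35.51 = 21.32 V
R2 sees V_p directly, so P = V_p² / R2.
P_R2 = (21.32)² / 883 = 0.5146 W

0.515 W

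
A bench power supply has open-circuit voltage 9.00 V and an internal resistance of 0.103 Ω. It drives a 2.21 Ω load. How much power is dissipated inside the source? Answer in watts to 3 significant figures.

1.56 W

The internal resistance carries the same current as the load; P_int = I²r.
I = ε / (r + R) = 9.00 / (0.103 + 2.21) = 3.891 A
P_int = I² r = (3.891)² × 0.103 = 1.559 W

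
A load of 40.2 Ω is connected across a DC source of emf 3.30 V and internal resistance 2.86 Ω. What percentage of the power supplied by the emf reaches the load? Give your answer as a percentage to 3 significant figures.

The source delivers εI, of which I²R reaches the load and I²r is lost; since I is common, η = R/(R+r).
η = R / (R + r) = 40.2 / (40.2 + 2.86) = 0.9336

93.4 %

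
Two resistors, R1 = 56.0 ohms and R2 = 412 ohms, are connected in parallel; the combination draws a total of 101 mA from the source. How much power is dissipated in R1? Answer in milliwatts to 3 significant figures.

443 mW

We need the common branch voltage; get it from I_total × R_eq, then P = V²/R for the branch.
1/R_eq = 1/56.0 + 1/412 ⇒ R_eq = 49.30 Ω
V = I_total × R_eq = 0.1010 × 49.30 = 4.979 V
P_R1 = V² / R1 = (4.979)² / 56.0 = 0.4427 W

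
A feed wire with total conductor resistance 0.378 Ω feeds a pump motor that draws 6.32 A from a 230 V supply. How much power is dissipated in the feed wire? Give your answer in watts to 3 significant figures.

The feed wire and load are in series, so the same current flows in both; the loss is I²R_line.
The feed wire carries the full 6.32 A.
P_line = I² R_line = (6.320)² × 0.378 = 15.10 W

15.1 W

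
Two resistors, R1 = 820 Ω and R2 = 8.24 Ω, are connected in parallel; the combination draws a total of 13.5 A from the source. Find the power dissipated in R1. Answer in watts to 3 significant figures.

We need the common branch voltage; get it from I_total × R_eq, then P = V²/R for the branch.
1/R_eq = 1/820 + 1/8.24 ⇒ R_eq = 8.158 Ω
V = I_total × R_eq = 13.50 × 8.158 = 110.1 V
P_R1 = V² / R1 = (110.1)² / 820 = 14.79 W

14.8 W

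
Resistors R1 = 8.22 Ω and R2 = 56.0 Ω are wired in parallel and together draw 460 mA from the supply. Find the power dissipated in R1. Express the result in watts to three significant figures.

Only the total current is stated, so first find the parallel equivalent to get the voltage across the combination.
1/R_eq = 1/8.22 + 1/56.0 ⇒ R_eq = 7.168 Ω
V = I_total × R_eq = 0.4600 × 7.168 = 3.297 V
P_R1 = V² / R1 = (3.297)² / 8.22 = 1.323 W

1.32 W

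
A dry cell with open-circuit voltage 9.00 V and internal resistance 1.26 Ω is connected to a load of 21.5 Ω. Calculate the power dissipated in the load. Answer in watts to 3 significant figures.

3.36 W

Find the circuit current first, then P = I²R for the load (series elements share I).
I = ε / (r + R) = 9.00 / (1.26 + 21.5) = 0.3954 A
P_load = I² R = (0.3954)² × 21.5 = 3.362 W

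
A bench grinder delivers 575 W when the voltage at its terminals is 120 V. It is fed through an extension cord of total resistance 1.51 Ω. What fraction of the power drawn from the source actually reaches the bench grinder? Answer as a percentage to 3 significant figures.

94.3 %

I = P / V = 575 / 120 = 4.792 A through the extension cord.
P_line = I² R_line = (4.792)² × 1.51 = 34.67 W
P_source = P_load + P_line = 575.0 + 34.67 = 609.7 W
η = P_load / P_source = 575.0 / 609.7 = 0.9431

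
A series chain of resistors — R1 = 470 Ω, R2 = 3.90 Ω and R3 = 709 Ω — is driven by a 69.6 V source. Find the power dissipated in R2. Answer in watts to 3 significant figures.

0.0135 W

Every series element carries the same I. Get I from the total resistance, then P = I² × R2.
R_total = 470 + 3.90 + 709 = 1183 Ω
I = V / R_total = 69.6 / 1183 = 0.05884 A
P_R2 = I² × R2 = (0.05884)² × 3.90 = 0.01350 W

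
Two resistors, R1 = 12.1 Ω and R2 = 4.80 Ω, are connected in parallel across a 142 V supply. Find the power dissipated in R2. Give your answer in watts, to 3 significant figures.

Each parallel branch sees the full supply voltage, so P = V²/R applies directly to the target branch.
P_R2 = V² / R2 = (142)² / 4.80 Ω = 4201 W

4200 W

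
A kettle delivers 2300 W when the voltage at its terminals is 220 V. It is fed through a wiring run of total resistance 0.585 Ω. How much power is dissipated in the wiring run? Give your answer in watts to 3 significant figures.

63.9 W

The wiring run and load are in series, so the same current flows in both; the loss is I²R_line.
I = P / V = 2300 / 220 = 10.45 A through the wiring run.
P_line = I² R_line = (10.45)² × 0.585 = 63.94 W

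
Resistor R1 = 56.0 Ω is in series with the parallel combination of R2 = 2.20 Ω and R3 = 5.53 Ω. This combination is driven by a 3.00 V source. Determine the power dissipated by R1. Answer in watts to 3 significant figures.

Collapse R2‖R3 to a single equivalent, reducing the network to two series elements.
R_p = (2.20×5.53)/(2.20+5.53) = 1.574 Ω
R_total = 56.0 + 1.574 = 57.57 Ω
I = V / R_total = 3.00 / 57.57 = 0.05211 A
R1 is in the main series path, so its power is I²R1.
P_R1 = (0.05211)² × 56.0 = 0.1520 W

0.152 W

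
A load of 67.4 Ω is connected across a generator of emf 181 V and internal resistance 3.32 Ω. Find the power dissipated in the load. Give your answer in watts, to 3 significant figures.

442 W

The internal resistance and the load are in series, so the same I flows through both; get I from ε/(r+R), then I²R for the load.
I = ε / (r + R) = 181 / (3.32 + 67.4) = 2.559 A
P_load = I² R = (2.559)² × 67.4 = 441.5 W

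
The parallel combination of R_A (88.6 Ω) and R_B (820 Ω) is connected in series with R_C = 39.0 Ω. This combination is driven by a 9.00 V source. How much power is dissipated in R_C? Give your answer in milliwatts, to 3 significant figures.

223 mW

First find R_p for the parallel pair, then treat R_p + R_C as a series loop.
R_p = (88.6×820)/(88.6+820) = 79.96 Ω
R_total = R_p + 39.0 = 79.96 + 39.0 = 119.0 Ω
I = V / R_total = 9.00 / 119.0 = 0.07566 A
All the supply current flows through R_C; use P = I²R_C.
P_R_C = (0.07566)² × 39.0 = 0.2232 W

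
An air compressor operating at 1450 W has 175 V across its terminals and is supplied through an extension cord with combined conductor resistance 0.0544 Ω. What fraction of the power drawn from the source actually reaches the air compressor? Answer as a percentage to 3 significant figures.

99.7 %

I = P / V = 1450 / 175 = 8.286 A through the extension cord.
P_line = I² R_line = (8.286)² × 0.0544 = 3.735 W
P_source = P_load + P_line = 1450 + 3.735 = 1454 W
η = P_load / P_source = 1450 / 1454 = 0.9974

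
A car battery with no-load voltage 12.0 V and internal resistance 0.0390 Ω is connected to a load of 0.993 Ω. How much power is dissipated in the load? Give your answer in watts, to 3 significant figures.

Find the circuit current first, then P = I²R for the load (series elements share I).
I = ε / (r + R) = 12.0 / (0.0390 + 0.993) = 11.63 A
P_load = I² R = (11.63)² × 0.993 = 134.3 W

134 W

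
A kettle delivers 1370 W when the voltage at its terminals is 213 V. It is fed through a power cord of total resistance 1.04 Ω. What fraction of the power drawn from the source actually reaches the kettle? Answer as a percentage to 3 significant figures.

I = P / V = 1370 / 213 = 6.432 A through the power cord.
P_line = I² R_line = (6.432)² × 1.04 = 43.02 W
P_source = P_load + P_line = 1370 + 43.02 = 1413 W
η = P_load / P_source = 1370 / 1413 = 0.9696

97.0 %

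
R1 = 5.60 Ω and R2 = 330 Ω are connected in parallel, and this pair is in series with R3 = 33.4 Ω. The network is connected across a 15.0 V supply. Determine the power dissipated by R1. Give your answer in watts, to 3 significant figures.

0.805 W

Collapse the R1‖R2 pair into one equivalent R_p; then R_p and R3 form a series string.
R_p = (5.60×330)/(5.60+330) = 5.507 Ω
R_total = R_p + 33.4 = 5.507 + 33.4 = 38.91 Ω
I = V / R_total = 15.0 / 38.91 = 0.3855 A
Voltage across the parallel pair: V_p = I × R_p = 0.3855 × 5.507 = 2.123 V
Use P = V²/R for R1 with V = V_p.
P_R1 = (2.123)² / 5.60 = 0.8048 W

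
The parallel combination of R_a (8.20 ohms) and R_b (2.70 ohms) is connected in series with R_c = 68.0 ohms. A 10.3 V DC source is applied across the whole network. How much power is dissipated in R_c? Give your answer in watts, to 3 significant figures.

1.47 W

Collapse the R_a‖R_b pair into one equivalent R_p; then R_p and R_c form a series string.
R_p = (8.20×2.70)/(8.20+2.70) = 2.031 Ω
R_total = R_p + 68.0 = 2.031 + 68.0 = 70.03 Ω
I = V / R_total = 10.3 / 70.03 = 0.1471 A
R_c carries the full series current, so P = I²R.
P_R_c = (0.1471)² × 68.0 = 1.471 W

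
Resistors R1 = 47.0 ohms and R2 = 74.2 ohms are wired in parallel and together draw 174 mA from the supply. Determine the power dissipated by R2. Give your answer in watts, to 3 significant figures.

The branches share the same voltage, but only the total current is given — find V from the equivalent resistance first.
1/R_eq = 1/47.0 + 1/74.2 ⇒ R_eq = 28.77 Ω
V = I_total × R_eq = 0.1740 × 28.77 = 5.007 V
P_R2 = V² / R2 = (5.007)² / 74.2 = 0.3378 W

0.338 W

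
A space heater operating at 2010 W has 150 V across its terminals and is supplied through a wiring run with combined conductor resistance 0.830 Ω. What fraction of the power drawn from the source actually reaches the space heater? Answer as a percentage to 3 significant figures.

I = P / V = 2010 / 150 = 13.40 A through the wiring run.
P_line = I² R_line = (13.40)² × 0.830 = 149.0 W
P_source = P_load + P_line = 2010 + 149.0 = 2159 W
η = P_load / P_source = 2010 / 2159 = 0.9310

93.1 %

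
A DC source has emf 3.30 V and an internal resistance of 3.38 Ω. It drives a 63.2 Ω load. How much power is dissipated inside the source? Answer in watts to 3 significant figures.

Internal loss is I²r, with I set by the total series resistance r+R.
I = ε / (r + R) = 3.30 / (3.38 + 63.2) = 0.04956 A
P_int = I² r = (0.04956)² × 3.38 = 0.008303 W

0.00830 W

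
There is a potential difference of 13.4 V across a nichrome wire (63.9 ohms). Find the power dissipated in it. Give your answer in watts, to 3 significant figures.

Voltage and resistance are given, so P = V²/R is the one-step route.
P = (13.4 V)² / 63.9 Ω = 2.810 W

2.81 W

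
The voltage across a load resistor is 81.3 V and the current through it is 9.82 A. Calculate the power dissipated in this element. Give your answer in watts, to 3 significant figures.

798 W

With V and I both given, power follows immediately from P = V I.
P = 81.3 V × 9.820 A = 798.4 W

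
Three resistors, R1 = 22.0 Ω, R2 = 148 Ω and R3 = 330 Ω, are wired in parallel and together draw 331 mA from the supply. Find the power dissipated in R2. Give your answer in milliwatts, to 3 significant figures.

The branches share the same voltage, but only the total current is given — find V from the equivalent resistance first.
1/R_eq = 1/22.0 + 1/148 + 1/330 ⇒ R_eq = 18.10 Ω
V = I_total × R_eq = 0.3310 × 18.10 = 5.992 V
P_R2 = V² / R2 = (5.992)² / 148 = 0.2426 W

243 mW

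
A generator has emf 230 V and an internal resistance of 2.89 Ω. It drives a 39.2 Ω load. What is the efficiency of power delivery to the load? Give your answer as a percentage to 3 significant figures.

93.1 %

Both r and R carry the same current, so the power split is just the resistance split: η = R/(R+r).
η = R / (R + r) = 39.2 / (39.2 + 2.89) = 0.9313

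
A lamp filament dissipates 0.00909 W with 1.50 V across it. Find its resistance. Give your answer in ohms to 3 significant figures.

248 Ω

Inverting the appropriate power form: R = V² / P.
R = (1.50)² / 0.00909 = 247.5 Ω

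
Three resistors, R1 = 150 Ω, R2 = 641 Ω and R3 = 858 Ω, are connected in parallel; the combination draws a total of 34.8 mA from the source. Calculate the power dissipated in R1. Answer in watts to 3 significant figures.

0.0915 W

Only the total current is stated, so first find the parallel equivalent to get the voltage across the combination.
1/R_eq = 1/150 + 1/641 + 1/858 ⇒ R_eq = 106.5 Ω
V = I_total × R_eq = 0.03480 × 106.5 = 3.705 V
P_R1 = V² / R1 = (3.705)² / 150 = 0.09152 W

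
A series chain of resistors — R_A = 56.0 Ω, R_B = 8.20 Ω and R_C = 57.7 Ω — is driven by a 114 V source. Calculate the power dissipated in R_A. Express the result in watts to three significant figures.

Since the resistors are in series they all carry the loop current I = V/R_total; the power in any one is I²R.
R_total = 56.0 + 8.20 + 57.7 = 121.9 Ω
I = V / R_total = 114 / 121.9 = 0.9352 A
P_R_A = I² × R_A = (0.9352)² × 56.0 = 48.98 W

49.0 W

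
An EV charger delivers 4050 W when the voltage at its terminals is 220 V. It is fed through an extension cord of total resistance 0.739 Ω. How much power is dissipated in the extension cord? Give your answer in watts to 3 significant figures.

The extension cord is a series resistance carrying the load current; its dissipation is I²R_line.
I = P / V = 4050 / 220 = 18.41 A through the extension cord.
P_line = I² R_line = (18.41)² × 0.739 = 250.4 W

250 W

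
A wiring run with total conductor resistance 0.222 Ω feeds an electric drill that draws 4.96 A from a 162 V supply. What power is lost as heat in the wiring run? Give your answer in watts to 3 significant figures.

The wiring run is a series resistance carrying the load current; its dissipation is I²R_line.
The wiring run carries the full 4.96 A.
P_line = I² R_line = (4.960)² × 0.222 = 5.462 W

5.46 W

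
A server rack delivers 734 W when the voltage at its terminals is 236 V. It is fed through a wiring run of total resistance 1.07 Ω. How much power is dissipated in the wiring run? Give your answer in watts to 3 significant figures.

10.4 W

Line loss is just I²R for the cable — we know both I and R_line directly.
I = P / V = 734 / 236 = 3.110 A through the wiring run.
P_line = I² R_line = (3.110)² × 1.07 = 10.35 W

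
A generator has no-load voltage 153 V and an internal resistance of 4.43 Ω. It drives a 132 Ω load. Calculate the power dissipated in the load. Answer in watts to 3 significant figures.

With r and R in series, I = ε/(r+R); the load dissipates I²R.
I = ε / (r + R) = 153 / (4.43 + 132) = 1.121 A
P_load = I² R = (1.121)² × 132 = 166.0 W

166 W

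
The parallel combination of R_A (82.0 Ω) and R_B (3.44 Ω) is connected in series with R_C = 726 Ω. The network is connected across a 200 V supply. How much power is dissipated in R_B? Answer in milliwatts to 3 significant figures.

238 mW

Reduce the parallel combination to a single R_p; the circuit then becomes R_p in series with the remaining resistor.
R_p = (82.0×3.44)/(82.0+3.44) = 3.301 Ω
R_total = R_p + 726 = 3.301 + 726 = 729.3 Ω
I = V / R_total = 200 / 729.3 = 0.2742 A
Voltage across the parallel pair: V_p = I × R_p = 0.2742 × 3.301 = 0.9054 V
R_B has V_p across it, so P = V_p²/R_B.
P_R_B = (0.9054)² / 3.44 = 0.2383 W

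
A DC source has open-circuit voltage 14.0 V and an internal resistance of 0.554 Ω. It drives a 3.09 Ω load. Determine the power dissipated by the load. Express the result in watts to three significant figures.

Load and internal resistance form a series loop — compute the loop current, then the load power via I²R.
I = ε / (r + R) = 14.0 / (0.554 + 3.09) = 3.842 A
P_load = I² R = (3.842)² × 3.09 = 45.61 W

45.6 W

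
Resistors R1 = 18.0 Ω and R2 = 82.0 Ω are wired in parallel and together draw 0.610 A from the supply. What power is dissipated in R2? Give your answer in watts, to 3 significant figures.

0.989 W

The branches share the same voltage, but only the total current is given — find V from the equivalent resistance first.
1/R_eq = 1/18.0 + 1/82.0 ⇒ R_eq = 14.76 Ω
V = I_total × R_eq = 0.6100 × 14.76 = 9.004 V
P_R2 = V² / R2 = (9.004)² / 82.0 = 0.9886 W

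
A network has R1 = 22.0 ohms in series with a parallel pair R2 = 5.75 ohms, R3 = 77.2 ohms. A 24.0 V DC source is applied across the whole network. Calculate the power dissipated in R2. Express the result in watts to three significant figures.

First combine the parallel branches into one equivalent R_p, then R1 + R_p is a series pair.
R_p = (5.75×77.2)/(5.75+77.2) = 5.351 Ω
R_total = 22.0 + 5.351 = 27.35 Ω
I = V / R_total = 24.0 / 27.35 = 0.8775 A
Voltage across the parallel pair: V_p = I × R_p = 0.8775 × 5.351 = 4.696 V
With V_p across R2, its power is V_p²/R2.
P_R2 = (4.696)² / 5.75 = 3.835 W

3.83 W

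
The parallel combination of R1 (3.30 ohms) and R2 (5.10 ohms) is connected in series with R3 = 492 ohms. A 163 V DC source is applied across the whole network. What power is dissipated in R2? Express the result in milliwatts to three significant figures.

85.7 mW

First find R_p for the parallel pair, then treat R_p + R3 as a series loop.
R_p = (3.30×5.10)/(3.30+5.10) = 2.004 Ω
R_total = R_p + 492 = 2.004 + 492 = 494.0 Ω
I = V / R_total = 163 / 494.0 = 0.3300 A
Voltage across the parallel pair: V_p = I × R_p = 0.3300 × 2.004 = 0.6611 V
R2 has V_p across it, so P = V_p²/R2.
P_R2 = (0.6611)² / 5.10 = 0.08569 W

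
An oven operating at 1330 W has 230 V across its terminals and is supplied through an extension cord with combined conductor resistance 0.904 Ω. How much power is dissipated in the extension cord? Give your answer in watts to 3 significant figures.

Only the current and the line resistance are needed for the I²R loss.
I = P / V = 1330 / 230 = 5.783 A through the extension cord.
P_line = I² R_line = (5.783)² × 0.904 = 30.23 W

30.2 W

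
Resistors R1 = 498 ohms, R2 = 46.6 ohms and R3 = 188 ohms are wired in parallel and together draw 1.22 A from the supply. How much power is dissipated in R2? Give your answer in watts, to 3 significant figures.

38.5 W

Only the total current is stated, so first find the parallel equivalent to get the voltage across the combination.
1/R_eq = 1/498 + 1/46.6 + 1/188 ⇒ R_eq = 34.74 Ω
V = I_total × R_eq = 1.220 × 34.74 = 42.38 V
P_R2 = V² / R2 = (42.38)² / 46.6 = 38.54 W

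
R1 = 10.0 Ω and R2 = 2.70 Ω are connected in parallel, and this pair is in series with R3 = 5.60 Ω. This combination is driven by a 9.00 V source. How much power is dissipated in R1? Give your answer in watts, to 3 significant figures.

0.613 W

Reduce the parallel combination to a single R_p; the circuit then becomes R_p in series with the remaining resistor.
R_p = (10.0×2.70)/(10.0+2.70) = 2.126 Ω
R_total = R_p + 5.60 = 2.126 + 5.60 = 7.726 Ω
I = V / R_total = 9.00 / 7.726 = 1.165 A
Voltage across the parallel pair: V_p = I × R_p = 1.165 × 2.126 = 2.477 V
Use P = V²/R for R1 with V = V_p.
P_R1 = (2.477)² / 10.0 = 0.6133 W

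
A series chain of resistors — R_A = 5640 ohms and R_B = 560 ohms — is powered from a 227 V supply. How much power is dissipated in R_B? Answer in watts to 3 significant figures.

0.751 W

Series elements share the same current, so find I first, then use P = I²R.
R_total = 5640 + 560 = 6200 Ω
I = V / R_total = 227 / 6200 = 0.03661 A
P_R_B = I² × R_B = (0.03661)² × 560 = 0.7507 W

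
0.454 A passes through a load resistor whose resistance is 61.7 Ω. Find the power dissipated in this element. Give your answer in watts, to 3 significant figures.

With I and R stated, P = I²R applies in one step.
P = (0.4540 A)² × 61.7 Ω = 12.72 W

12.7 W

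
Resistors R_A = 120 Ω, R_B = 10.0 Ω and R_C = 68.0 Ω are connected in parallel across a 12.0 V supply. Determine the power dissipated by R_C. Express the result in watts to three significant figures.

The supply voltage appears across each parallel branch — just use P = V²/R_C.
P_R_C = V² / R_C = (12.0)² / 68.0 Ω = 2.118 W

2.12 W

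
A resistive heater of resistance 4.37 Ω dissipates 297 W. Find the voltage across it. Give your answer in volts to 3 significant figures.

Inverting the appropriate power form: V = √(P R).
V = √(297 × 4.37) = 36.03 V

36.0 V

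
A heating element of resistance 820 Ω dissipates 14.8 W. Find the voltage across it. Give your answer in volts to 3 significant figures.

110 V

Rearranging the power relation for the two known quantities gives V = √(P R).
V = √(14.8 × 820) = 110.2 V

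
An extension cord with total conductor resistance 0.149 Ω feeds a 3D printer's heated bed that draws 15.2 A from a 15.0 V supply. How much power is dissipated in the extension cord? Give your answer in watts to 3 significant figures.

The extension cord and load are in series, so the same current flows in both; the loss is I²R_line.
The extension cord carries the full 15.2 A.
P_line = I² R_line = (15.20)² × 0.149 = 34.42 W

34.4 W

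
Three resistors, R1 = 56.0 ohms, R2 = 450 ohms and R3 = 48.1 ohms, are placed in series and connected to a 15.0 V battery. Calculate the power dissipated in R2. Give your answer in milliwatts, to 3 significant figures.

Every series element carries the same I. Get I from the total resistance, then P = I² × R2.
R_total = 56.0 + 450 + 48.1 = 554.1 Ω
I = V / R_total = 15.0 / 554.1 = 0.02707 A
P_R2 = I² × R2 = (0.02707)² × 450 = 0.3298 W

330 mW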